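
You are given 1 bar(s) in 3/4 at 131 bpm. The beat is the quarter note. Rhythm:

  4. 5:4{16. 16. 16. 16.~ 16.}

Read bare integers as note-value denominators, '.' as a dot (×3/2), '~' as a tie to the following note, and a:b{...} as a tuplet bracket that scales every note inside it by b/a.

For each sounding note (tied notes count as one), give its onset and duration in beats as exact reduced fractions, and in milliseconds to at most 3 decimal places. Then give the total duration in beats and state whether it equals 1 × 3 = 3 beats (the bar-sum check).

1) 0.0ms=0b +687.023ms=3/2b
2) 687.023ms=3/2b +137.405ms=3/10b
3) 824.427ms=9/5b +137.405ms=3/10b
4) 961.832ms=21/10b +137.405ms=3/10b
5) 1099.237ms=12/5b +274.809ms=3/5b
Σ=3b of 3 (131bpm 3/4) — PASS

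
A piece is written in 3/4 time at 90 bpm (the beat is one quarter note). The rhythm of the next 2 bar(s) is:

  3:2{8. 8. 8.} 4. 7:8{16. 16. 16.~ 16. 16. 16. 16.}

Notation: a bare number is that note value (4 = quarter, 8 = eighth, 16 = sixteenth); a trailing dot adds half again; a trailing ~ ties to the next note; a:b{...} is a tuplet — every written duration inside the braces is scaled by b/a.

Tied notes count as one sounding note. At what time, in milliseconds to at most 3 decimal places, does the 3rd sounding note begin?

note 3 onset = 1b = 666.667ms

1. 0.0ms @ 0 + 333.333ms (1/2)
2. 333.333ms @ 1/2 + 333.333ms (1/2)
3. 666.667ms @ 1 + 333.333ms (1/2)
4. 1000.0ms @ 3/2 + 1000.0ms (3/2)
5. 2000.0ms @ 3 + 285.714ms (3/7)
6. 2285.714ms @ 24/7 + 285.714ms (3/7)
7. 2571.429ms @ 27/7 + 571.429ms (6/7)
8. 3142.857ms @ 33/7 + 285.714ms (3/7)
9. 3428.571ms @ 36/7 + 285.714ms (3/7)
10. 3714.286ms @ 39/7 + 285.714ms (3/7)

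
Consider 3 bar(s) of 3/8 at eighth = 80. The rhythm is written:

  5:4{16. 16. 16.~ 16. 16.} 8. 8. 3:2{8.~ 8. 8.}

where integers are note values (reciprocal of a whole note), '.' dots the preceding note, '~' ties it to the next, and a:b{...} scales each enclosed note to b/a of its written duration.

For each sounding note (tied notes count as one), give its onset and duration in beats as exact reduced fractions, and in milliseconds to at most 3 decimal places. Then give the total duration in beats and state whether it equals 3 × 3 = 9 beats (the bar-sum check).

1) 0.0ms=0b +450.0ms=3/5b
2) 450.0ms=3/5b +450.0ms=3/5b
3) 900.0ms=6/5b +900.0ms=6/5b
4) 1800.0ms=12/5b +450.0ms=3/5b
5) 2250.0ms=3b +1125.0ms=3/2b
6) 3375.0ms=9/2b +1125.0ms=3/2b
7) 4500.0ms=6b +1500.0ms=2b
8) 6000.0ms=8b +750.0ms=1b
Σ=9b of 9 (80bpm 3/8) — PASS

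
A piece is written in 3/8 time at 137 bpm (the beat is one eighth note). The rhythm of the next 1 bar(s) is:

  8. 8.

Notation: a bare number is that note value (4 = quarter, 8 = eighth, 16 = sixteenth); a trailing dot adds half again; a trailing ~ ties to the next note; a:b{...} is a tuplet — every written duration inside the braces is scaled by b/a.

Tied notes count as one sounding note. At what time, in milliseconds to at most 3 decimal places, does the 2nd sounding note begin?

note 2 onset = 3/2b = 656.934ms

1. 0.0ms @ 0 + 656.934ms (3/2)
2. 656.934ms @ 3/2 + 656.934ms (3/2)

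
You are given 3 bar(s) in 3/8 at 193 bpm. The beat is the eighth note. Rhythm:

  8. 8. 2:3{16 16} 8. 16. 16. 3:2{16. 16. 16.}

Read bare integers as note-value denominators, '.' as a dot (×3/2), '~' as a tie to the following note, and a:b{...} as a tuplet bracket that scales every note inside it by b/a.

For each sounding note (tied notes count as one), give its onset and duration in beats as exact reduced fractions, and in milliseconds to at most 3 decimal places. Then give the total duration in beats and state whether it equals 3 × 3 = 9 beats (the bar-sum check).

1) 0.0ms=0b +466.321ms=3/2b
2) 466.321ms=3/2b +466.321ms=3/2b
3) 932.642ms=3b +233.161ms=3/4b
4) 1165.803ms=15/4b +233.161ms=3/4b
5) 1398.964ms=9/2b +466.321ms=3/2b
6) 1865.285ms=6b +233.161ms=3/4b
7) 2098.446ms=27/4b +233.161ms=3/4b
8) 2331.606ms=15/2b +155.44ms=1/2b
9) 2487.047ms=8b +155.44ms=1/2b
10) 2642.487ms=17/2b +155.44ms=1/2b
Σ=9b of 9 (193bpm 3/8) — PASS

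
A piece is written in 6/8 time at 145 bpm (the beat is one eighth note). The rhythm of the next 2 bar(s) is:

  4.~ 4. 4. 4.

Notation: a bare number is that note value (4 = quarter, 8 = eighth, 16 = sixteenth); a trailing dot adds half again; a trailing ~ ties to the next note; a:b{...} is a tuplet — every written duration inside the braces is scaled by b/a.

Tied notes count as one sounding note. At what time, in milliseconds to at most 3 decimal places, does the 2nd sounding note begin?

note 2 onset = 6b = 2482.759ms

1. 0.0ms @ 0 + 2482.759ms (6)
2. 2482.759ms @ 6 + 1241.379ms (3)
3. 3724.138ms @ 9 + 1241.379ms (3)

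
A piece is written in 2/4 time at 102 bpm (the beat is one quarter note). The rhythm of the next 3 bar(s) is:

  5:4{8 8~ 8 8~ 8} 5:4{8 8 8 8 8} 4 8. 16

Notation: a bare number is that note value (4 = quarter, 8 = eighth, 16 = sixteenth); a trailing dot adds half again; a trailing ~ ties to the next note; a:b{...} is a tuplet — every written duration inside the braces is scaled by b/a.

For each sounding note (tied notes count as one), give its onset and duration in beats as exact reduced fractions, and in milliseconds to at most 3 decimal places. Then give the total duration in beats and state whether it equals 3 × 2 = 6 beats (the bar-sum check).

1) 0.0ms=0b +235.294ms=2/5b
2) 235.294ms=2/5b +470.588ms=4/5b
3) 705.882ms=6/5b +470.588ms=4/5b
4) 1176.471ms=2b +235.294ms=2/5b
5) 1411.765ms=12/5b +235.294ms=2/5b
6) 1647.059ms=14/5b +235.294ms=2/5b
7) 1882.353ms=16/5b +235.294ms=2/5b
8) 2117.647ms=18/5b +235.294ms=2/5b
9) 2352.941ms=4b +588.235ms=1b
10) 2941.176ms=5b +441.176ms=3/4b
11) 3382.353ms=23/4b +147.059ms=1/4b
Σ=6b of 6 (102bpm 2/4) — PASS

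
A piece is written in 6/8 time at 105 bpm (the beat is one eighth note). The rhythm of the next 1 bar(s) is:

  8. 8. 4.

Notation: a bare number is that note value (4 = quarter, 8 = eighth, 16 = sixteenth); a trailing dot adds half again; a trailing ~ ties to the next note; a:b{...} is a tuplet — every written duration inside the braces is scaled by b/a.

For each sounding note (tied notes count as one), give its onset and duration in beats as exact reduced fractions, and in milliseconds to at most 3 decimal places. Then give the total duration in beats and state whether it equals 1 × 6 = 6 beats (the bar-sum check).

1) 0.0ms=0b +857.143ms=3/2b
2) 857.143ms=3/2b +857.143ms=3/2b
3) 1714.286ms=3b +1714.286ms=3b
Σ=6b of 6 (105bpm 6/8) — PASS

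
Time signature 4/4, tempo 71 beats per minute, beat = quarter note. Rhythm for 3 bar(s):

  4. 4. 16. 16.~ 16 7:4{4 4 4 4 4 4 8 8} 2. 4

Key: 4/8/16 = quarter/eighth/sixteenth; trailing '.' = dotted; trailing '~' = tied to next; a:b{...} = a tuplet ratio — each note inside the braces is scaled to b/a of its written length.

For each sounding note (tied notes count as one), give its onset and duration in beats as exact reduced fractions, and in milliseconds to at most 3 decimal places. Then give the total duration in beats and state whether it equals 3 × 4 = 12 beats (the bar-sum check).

1) 0.0ms=0b +1267.606ms=3/2b
2) 1267.606ms=3/2b +1267.606ms=3/2b
3) 2535.211ms=3b +316.901ms=3/8b
4) 2852.113ms=27/8b +528.169ms=5/8b
5) 3380.282ms=4b +482.897ms=4/7b
6) 3863.179ms=32/7b +482.897ms=4/7b
7) 4346.076ms=36/7b +482.897ms=4/7b
8) 4828.974ms=40/7b +482.897ms=4/7b
9) 5311.871ms=44/7b +482.897ms=4/7b
10) 5794.769ms=48/7b +482.897ms=4/7b
11) 6277.666ms=52/7b +241.449ms=2/7b
12) 6519.115ms=54/7b +241.449ms=2/7b
13) 6760.563ms=8b +2535.211ms=3b
14) 9295.775ms=11b +845.07ms=1b
Σ=12b of 12 (71bpm 4/4) — PASS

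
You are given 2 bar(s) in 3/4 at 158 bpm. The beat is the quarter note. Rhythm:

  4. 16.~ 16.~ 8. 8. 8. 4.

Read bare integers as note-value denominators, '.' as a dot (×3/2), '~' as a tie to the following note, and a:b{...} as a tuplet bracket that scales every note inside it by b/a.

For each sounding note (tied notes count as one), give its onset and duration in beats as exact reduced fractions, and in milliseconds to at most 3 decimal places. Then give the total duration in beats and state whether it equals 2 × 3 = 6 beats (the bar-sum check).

1) 0.0ms=0b +569.62ms=3/2b
2) 569.62ms=3/2b +569.62ms=3/2b
3) 1139.241ms=3b +284.81ms=3/4b
4) 1424.051ms=15/4b +284.81ms=3/4b
5) 1708.861ms=9/2b +569.62ms=3/2b
Σ=6b of 6 (158bpm 3/4) — PASS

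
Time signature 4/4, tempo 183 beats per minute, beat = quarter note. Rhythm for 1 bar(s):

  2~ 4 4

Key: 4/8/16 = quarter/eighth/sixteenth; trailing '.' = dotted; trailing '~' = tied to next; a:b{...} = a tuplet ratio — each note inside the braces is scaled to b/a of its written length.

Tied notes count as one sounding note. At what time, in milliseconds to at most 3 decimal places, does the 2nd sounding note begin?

note 2 onset = 3b = 983.607ms

1. 0.0ms @ 0 + 983.607ms (3)
2. 983.607ms @ 3 + 327.869ms (1)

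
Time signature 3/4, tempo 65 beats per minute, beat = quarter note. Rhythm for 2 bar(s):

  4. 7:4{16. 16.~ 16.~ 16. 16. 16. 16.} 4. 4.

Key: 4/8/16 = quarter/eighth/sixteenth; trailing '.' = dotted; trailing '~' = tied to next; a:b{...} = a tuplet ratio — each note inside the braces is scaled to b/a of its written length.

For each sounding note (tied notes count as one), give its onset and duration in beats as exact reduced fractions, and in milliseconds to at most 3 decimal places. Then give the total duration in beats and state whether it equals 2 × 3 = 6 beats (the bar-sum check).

1) 0.0ms=0b +1384.615ms=3/2b
2) 1384.615ms=3/2b +197.802ms=3/14b
3) 1582.418ms=12/7b +593.407ms=9/14b
4) 2175.824ms=33/14b +197.802ms=3/14b
5) 2373.626ms=18/7b +197.802ms=3/14b
6) 2571.429ms=39/14b +197.802ms=3/14b
7) 2769.231ms=3b +1384.615ms=3/2b
8) 4153.846ms=9/2b +1384.615ms=3/2b
Σ=6b of 6 (65bpm 3/4) — PASS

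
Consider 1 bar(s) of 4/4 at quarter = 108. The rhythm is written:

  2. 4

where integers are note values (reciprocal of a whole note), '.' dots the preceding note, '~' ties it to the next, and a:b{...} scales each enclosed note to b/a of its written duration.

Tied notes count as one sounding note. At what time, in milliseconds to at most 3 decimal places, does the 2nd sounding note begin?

1. 0.0ms @ 0 + 1666.667ms (3)
2. 1666.667ms @ 3 + 555.556ms (1)

note 2 onset = 3b = 1666.667ms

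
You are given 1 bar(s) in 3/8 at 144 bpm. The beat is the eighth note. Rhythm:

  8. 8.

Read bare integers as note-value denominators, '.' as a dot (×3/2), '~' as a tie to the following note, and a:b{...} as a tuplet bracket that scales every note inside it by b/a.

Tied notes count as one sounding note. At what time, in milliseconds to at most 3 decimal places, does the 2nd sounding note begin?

1. 0.0ms @ 0 + 625.0ms (3/2)
2. 625.0ms @ 3/2 + 625.0ms (3/2)

note 2 onset = 3/2b = 625.0ms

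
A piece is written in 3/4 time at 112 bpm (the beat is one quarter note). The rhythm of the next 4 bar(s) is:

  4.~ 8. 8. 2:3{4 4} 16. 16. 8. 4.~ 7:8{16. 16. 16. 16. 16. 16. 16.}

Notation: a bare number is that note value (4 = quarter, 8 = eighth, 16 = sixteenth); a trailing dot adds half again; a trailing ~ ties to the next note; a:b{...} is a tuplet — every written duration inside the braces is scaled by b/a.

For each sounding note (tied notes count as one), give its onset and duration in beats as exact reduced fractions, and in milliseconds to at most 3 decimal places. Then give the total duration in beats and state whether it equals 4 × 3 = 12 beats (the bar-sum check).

1) 0.0ms=0b +1205.357ms=9/4b
2) 1205.357ms=9/4b +401.786ms=3/4b
3) 1607.143ms=3b +803.571ms=3/2b
4) 2410.714ms=9/2b +803.571ms=3/2b
5) 3214.286ms=6b +200.893ms=3/8b
6) 3415.179ms=51/8b +200.893ms=3/8b
7) 3616.071ms=27/4b +401.786ms=3/4b
8) 4017.857ms=15/2b +1033.163ms=27/14b
9) 5051.02ms=66/7b +229.592ms=3/7b
10) 5280.612ms=69/7b +229.592ms=3/7b
11) 5510.204ms=72/7b +229.592ms=3/7b
12) 5739.796ms=75/7b +229.592ms=3/7b
13) 5969.388ms=78/7b +229.592ms=3/7b
14) 6198.98ms=81/7b +229.592ms=3/7b
Σ=12b of 12 (112bpm 3/4) — PASS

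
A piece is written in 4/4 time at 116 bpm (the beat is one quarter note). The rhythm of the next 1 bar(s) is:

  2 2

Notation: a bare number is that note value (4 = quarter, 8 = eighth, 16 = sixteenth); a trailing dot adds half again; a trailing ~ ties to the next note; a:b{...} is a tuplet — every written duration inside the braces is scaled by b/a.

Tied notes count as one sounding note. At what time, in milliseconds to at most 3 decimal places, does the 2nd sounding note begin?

1. 0.0ms @ 0 + 1034.483ms (2)
2. 1034.483ms @ 2 + 1034.483ms (2)

note 2 onset = 2b = 1034.483ms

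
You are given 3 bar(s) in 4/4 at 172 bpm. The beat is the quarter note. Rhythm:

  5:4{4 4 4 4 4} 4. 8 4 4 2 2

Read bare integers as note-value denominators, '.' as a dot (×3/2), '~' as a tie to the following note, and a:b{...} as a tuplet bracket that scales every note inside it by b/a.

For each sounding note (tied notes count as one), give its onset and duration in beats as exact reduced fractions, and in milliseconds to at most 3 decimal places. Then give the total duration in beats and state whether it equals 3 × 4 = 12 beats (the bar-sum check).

1) 0.0ms=0b +279.07ms=4/5b
2) 279.07ms=4/5b +279.07ms=4/5b
3) 558.14ms=8/5b +279.07ms=4/5b
4) 837.209ms=12/5b +279.07ms=4/5b
5) 1116.279ms=16/5b +279.07ms=4/5b
6) 1395.349ms=4b +523.256ms=3/2b
7) 1918.605ms=11/2b +174.419ms=1/2b
8) 2093.023ms=6b +348.837ms=1b
9) 2441.86ms=7b +348.837ms=1b
10) 2790.698ms=8b +697.674ms=2b
11) 3488.372ms=10b +697.674ms=2b
Σ=12b of 12 (172bpm 4/4) — PASS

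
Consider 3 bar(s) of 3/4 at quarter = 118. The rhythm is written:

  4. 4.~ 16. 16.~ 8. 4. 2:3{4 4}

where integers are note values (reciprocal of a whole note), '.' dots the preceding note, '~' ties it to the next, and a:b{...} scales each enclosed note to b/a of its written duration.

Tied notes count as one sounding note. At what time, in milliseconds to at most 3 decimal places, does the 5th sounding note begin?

1. 0.0ms @ 0 + 762.712ms (3/2)
2. 762.712ms @ 3/2 + 953.39ms (15/8)
3. 1716.102ms @ 27/8 + 572.034ms (9/8)
4. 2288.136ms @ 9/2 + 762.712ms (3/2)
5. 3050.847ms @ 6 + 762.712ms (3/2)
6. 3813.559ms @ 15/2 + 762.712ms (3/2)

note 5 onset = 6b = 3050.847ms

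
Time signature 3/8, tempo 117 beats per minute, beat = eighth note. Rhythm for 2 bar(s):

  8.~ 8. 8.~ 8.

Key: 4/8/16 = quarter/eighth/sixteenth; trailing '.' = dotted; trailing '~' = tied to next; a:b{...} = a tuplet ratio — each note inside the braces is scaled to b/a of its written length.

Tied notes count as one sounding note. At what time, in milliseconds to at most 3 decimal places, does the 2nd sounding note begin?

1. 0.0ms @ 0 + 1538.462ms (3)
2. 1538.462ms @ 3 + 1538.462ms (3)

note 2 onset = 3b = 1538.462ms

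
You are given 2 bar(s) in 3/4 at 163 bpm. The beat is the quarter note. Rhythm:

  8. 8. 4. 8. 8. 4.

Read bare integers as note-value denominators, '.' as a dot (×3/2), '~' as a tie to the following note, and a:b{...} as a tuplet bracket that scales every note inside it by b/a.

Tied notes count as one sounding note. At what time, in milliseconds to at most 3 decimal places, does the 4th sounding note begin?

1. 0.0ms @ 0 + 276.074ms (3/4)
2. 276.074ms @ 3/4 + 276.074ms (3/4)
3. 552.147ms @ 3/2 + 552.147ms (3/2)
4. 1104.294ms @ 3 + 276.074ms (3/4)
5. 1380.368ms @ 15/4 + 276.074ms (3/4)
6. 1656.442ms @ 9/2 + 552.147ms (3/2)

note 4 onset = 3b = 1104.294ms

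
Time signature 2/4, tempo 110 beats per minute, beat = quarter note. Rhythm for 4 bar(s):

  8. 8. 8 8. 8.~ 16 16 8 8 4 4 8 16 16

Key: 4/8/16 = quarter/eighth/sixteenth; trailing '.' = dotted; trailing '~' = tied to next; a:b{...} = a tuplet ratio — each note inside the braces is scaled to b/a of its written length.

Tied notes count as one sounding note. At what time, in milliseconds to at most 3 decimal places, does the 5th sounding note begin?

1. 0.0ms @ 0 + 409.091ms (3/4)
2. 409.091ms @ 3/4 + 409.091ms (3/4)
3. 818.182ms @ 3/2 + 272.727ms (1/2)
4. 1090.909ms @ 2 + 409.091ms (3/4)
5. 1500.0ms @ 11/4 + 545.455ms (1)
6. 2045.455ms @ 15/4 + 136.364ms (1/4)
7. 2181.818ms @ 4 + 272.727ms (1/2)
8. 2454.545ms @ 9/2 + 272.727ms (1/2)
9. 2727.273ms @ 5 + 545.455ms (1)
10. 3272.727ms @ 6 + 545.455ms (1)
11. 3818.182ms @ 7 + 272.727ms (1/2)
12. 4090.909ms @ 15/2 + 136.364ms (1/4)
13. 4227.273ms @ 31/4 + 136.364ms (1/4)

note 5 onset = 11/4b = 1500.0ms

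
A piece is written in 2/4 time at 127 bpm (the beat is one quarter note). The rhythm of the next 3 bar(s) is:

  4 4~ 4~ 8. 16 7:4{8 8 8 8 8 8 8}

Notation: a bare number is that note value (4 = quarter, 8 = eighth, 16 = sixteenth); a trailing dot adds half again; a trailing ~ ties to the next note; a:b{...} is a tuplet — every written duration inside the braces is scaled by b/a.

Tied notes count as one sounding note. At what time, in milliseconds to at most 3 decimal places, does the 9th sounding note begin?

note 9 onset = 38/7b = 2564.679ms

1. 0.0ms @ 0 + 472.441ms (1)
2. 472.441ms @ 1 + 1299.213ms (11/4)
3. 1771.654ms @ 15/4 + 118.11ms (1/4)
4. 1889.764ms @ 4 + 134.983ms (2/7)
5. 2024.747ms @ 30/7 + 134.983ms (2/7)
6. 2159.73ms @ 32/7 + 134.983ms (2/7)
7. 2294.713ms @ 34/7 + 134.983ms (2/7)
8. 2429.696ms @ 36/7 + 134.983ms (2/7)
9. 2564.679ms @ 38/7 + 134.983ms (2/7)
10. 2699.663ms @ 40/7 + 134.983ms (2/7)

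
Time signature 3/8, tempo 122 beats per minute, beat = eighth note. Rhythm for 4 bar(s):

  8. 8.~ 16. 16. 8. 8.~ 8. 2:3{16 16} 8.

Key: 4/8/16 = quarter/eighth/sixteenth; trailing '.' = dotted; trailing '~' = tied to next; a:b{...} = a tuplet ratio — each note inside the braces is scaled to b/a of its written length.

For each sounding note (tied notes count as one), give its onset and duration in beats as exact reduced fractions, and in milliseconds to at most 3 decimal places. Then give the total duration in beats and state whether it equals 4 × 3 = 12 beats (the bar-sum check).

1) 0.0ms=0b +737.705ms=3/2b
2) 737.705ms=3/2b +1106.557ms=9/4b
3) 1844.262ms=15/4b +368.852ms=3/4b
4) 2213.115ms=9/2b +737.705ms=3/2b
5) 2950.82ms=6b +1475.41ms=3b
6) 4426.23ms=9b +368.852ms=3/4b
7) 4795.082ms=39/4b +368.852ms=3/4b
8) 5163.934ms=21/2b +737.705ms=3/2b
Σ=12b of 12 (122bpm 3/8) — PASS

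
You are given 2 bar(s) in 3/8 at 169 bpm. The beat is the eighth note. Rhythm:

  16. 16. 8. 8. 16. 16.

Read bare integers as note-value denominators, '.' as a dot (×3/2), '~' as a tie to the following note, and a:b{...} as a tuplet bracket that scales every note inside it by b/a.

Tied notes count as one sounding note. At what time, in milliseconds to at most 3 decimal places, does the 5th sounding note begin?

note 5 onset = 9/2b = 1597.633ms

1. 0.0ms @ 0 + 266.272ms (3/4)
2. 266.272ms @ 3/4 + 266.272ms (3/4)
3. 532.544ms @ 3/2 + 532.544ms (3/2)
4. 1065.089ms @ 3 + 532.544ms (3/2)
5. 1597.633ms @ 9/2 + 266.272ms (3/4)
6. 1863.905ms @ 21/4 + 266.272ms (3/4)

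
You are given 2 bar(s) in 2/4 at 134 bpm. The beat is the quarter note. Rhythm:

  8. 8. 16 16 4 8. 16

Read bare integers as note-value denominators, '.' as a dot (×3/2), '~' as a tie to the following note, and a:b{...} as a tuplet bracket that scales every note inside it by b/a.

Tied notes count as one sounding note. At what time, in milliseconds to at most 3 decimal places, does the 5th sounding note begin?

note 5 onset = 2b = 895.522ms

1. 0.0ms @ 0 + 335.821ms (3/4)
2. 335.821ms @ 3/4 + 335.821ms (3/4)
3. 671.642ms @ 3/2 + 111.94ms (1/4)
4. 783.582ms @ 7/4 + 111.94ms (1/4)
5. 895.522ms @ 2 + 447.761ms (1)
6. 1343.284ms @ 3 + 335.821ms (3/4)
7. 1679.104ms @ 15/4 + 111.94ms (1/4)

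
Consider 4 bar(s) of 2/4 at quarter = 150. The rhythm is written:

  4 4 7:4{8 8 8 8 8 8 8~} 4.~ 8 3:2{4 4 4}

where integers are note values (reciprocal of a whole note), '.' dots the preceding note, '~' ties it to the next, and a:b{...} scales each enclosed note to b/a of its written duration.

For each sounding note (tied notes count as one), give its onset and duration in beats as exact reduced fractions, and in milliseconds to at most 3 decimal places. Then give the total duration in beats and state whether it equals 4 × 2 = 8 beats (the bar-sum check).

1) 0.0ms=0b +400.0ms=1b
2) 400.0ms=1b +400.0ms=1b
3) 800.0ms=2b +114.286ms=2/7b
4) 914.286ms=16/7b +114.286ms=2/7b
5) 1028.571ms=18/7b +114.286ms=2/7b
6) 1142.857ms=20/7b +114.286ms=2/7b
7) 1257.143ms=22/7b +114.286ms=2/7b
8) 1371.429ms=24/7b +114.286ms=2/7b
9) 1485.714ms=26/7b +914.286ms=16/7b
10) 2400.0ms=6b +266.667ms=2/3b
11) 2666.667ms=20/3b +266.667ms=2/3b
12) 2933.333ms=22/3b +266.667ms=2/3b
Σ=8b of 8 (150bpm 2/4) — PASS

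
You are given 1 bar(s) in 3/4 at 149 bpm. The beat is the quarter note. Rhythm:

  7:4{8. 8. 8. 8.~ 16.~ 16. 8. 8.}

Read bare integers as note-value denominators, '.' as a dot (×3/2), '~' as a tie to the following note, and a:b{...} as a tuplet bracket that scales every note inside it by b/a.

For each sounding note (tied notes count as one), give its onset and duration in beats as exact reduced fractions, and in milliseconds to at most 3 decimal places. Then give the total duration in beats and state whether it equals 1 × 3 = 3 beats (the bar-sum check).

1) 0.0ms=0b +172.579ms=3/7b
2) 172.579ms=3/7b +172.579ms=3/7b
3) 345.158ms=6/7b +172.579ms=3/7b
4) 517.737ms=9/7b +345.158ms=6/7b
5) 862.895ms=15/7b +172.579ms=3/7b
6) 1035.475ms=18/7b +172.579ms=3/7b
Σ=3b of 3 (149bpm 3/4) — PASS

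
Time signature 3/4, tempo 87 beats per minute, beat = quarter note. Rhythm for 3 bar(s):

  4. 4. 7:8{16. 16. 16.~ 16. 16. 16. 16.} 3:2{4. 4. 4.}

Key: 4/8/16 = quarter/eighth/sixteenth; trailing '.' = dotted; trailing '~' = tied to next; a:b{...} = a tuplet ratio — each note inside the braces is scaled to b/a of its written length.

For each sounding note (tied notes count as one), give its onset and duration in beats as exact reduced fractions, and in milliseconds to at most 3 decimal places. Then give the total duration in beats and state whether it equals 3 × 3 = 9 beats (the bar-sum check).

1) 0.0ms=0b +1034.483ms=3/2b
2) 1034.483ms=3/2b +1034.483ms=3/2b
3) 2068.966ms=3b +295.567ms=3/7b
4) 2364.532ms=24/7b +295.567ms=3/7b
5) 2660.099ms=27/7b +591.133ms=6/7b
6) 3251.232ms=33/7b +295.567ms=3/7b
7) 3546.798ms=36/7b +295.567ms=3/7b
8) 3842.365ms=39/7b +295.567ms=3/7b
9) 4137.931ms=6b +689.655ms=1b
10) 4827.586ms=7b +689.655ms=1b
11) 5517.241ms=8b +689.655ms=1b
Σ=9b of 9 (87bpm 3/4) — PASS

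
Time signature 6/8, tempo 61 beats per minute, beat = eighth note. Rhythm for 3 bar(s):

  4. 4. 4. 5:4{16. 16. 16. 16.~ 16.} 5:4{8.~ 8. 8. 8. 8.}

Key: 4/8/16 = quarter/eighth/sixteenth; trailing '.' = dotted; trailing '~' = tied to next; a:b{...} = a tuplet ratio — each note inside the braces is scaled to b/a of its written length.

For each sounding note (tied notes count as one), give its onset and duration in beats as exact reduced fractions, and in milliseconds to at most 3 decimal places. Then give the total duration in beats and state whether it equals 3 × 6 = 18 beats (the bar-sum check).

1) 0.0ms=0b +2950.82ms=3b
2) 2950.82ms=3b +2950.82ms=3b
3) 5901.639ms=6b +2950.82ms=3b
4) 8852.459ms=9b +590.164ms=3/5b
5) 9442.623ms=48/5b +590.164ms=3/5b
6) 10032.787ms=51/5b +590.164ms=3/5b
7) 10622.951ms=54/5b +1180.328ms=6/5b
8) 11803.279ms=12b +2360.656ms=12/5b
9) 14163.934ms=72/5b +1180.328ms=6/5b
10) 15344.262ms=78/5b +1180.328ms=6/5b
11) 16524.59ms=84/5b +1180.328ms=6/5b
Σ=18b of 18 (61bpm 6/8) — PASS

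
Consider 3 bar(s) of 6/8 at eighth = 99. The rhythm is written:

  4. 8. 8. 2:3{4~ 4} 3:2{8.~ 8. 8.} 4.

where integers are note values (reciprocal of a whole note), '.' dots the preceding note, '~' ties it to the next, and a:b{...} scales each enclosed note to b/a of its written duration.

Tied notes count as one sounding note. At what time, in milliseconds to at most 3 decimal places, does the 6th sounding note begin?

1. 0.0ms @ 0 + 1818.182ms (3)
2. 1818.182ms @ 3 + 909.091ms (3/2)
3. 2727.273ms @ 9/2 + 909.091ms (3/2)
4. 3636.364ms @ 6 + 3636.364ms (6)
5. 7272.727ms @ 12 + 1212.121ms (2)
6. 8484.848ms @ 14 + 606.061ms (1)
7. 9090.909ms @ 15 + 1818.182ms (3)

note 6 onset = 14b = 8484.848ms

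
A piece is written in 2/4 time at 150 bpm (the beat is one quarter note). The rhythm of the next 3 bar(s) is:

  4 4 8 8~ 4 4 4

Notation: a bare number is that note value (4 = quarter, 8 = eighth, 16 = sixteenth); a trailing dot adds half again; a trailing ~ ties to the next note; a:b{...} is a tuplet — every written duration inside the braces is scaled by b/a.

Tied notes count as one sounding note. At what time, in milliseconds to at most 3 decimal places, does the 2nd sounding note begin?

note 2 onset = 1b = 400.0ms

1. 0.0ms @ 0 + 400.0ms (1)
2. 400.0ms @ 1 + 400.0ms (1)
3. 800.0ms @ 2 + 200.0ms (1/2)
4. 1000.0ms @ 5/2 + 600.0ms (3/2)
5. 1600.0ms @ 4 + 400.0ms (1)
6. 2000.0ms @ 5 + 400.0ms (1)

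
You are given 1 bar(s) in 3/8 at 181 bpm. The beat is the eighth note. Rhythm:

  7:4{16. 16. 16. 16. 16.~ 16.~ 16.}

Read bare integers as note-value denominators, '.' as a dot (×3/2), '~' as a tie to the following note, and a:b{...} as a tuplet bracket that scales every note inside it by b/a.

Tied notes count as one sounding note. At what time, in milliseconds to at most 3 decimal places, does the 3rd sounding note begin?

note 3 onset = 6/7b = 284.136ms

1. 0.0ms @ 0 + 142.068ms (3/7)
2. 142.068ms @ 3/7 + 142.068ms (3/7)
3. 284.136ms @ 6/7 + 142.068ms (3/7)
4. 426.204ms @ 9/7 + 142.068ms (3/7)
5. 568.272ms @ 12/7 + 426.204ms (9/7)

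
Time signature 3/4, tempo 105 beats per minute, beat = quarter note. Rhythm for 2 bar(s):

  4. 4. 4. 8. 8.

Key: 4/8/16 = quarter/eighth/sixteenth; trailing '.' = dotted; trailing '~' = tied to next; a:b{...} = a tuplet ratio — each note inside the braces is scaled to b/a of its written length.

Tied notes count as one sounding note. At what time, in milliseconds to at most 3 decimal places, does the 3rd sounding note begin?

note 3 onset = 3b = 1714.286ms

1. 0.0ms @ 0 + 857.143ms (3/2)
2. 857.143ms @ 3/2 + 857.143ms (3/2)
3. 1714.286ms @ 3 + 857.143ms (3/2)
4. 2571.429ms @ 9/2 + 428.571ms (3/4)
5. 3000.0ms @ 21/4 + 428.571ms (3/4)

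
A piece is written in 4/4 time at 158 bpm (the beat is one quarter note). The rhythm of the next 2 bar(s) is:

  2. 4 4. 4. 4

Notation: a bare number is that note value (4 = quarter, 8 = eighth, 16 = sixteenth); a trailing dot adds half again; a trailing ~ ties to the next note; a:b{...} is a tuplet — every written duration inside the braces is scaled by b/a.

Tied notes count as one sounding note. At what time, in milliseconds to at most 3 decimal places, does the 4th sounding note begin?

1. 0.0ms @ 0 + 1139.241ms (3)
2. 1139.241ms @ 3 + 379.747ms (1)
3. 1518.987ms @ 4 + 569.62ms (3/2)
4. 2088.608ms @ 11/2 + 569.62ms (3/2)
5. 2658.228ms @ 7 + 379.747ms (1)

note 4 onset = 11/2b = 2088.608ms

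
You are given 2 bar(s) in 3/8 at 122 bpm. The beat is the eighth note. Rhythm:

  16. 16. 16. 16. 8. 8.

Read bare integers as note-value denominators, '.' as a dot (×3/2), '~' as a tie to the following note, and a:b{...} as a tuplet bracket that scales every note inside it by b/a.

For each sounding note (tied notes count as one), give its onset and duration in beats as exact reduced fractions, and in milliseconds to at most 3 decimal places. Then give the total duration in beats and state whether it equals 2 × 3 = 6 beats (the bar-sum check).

1) 0.0ms=0b +368.852ms=3/4b
2) 368.852ms=3/4b +368.852ms=3/4b
3) 737.705ms=3/2b +368.852ms=3/4b
4) 1106.557ms=9/4b +368.852ms=3/4b
5) 1475.41ms=3b +737.705ms=3/2b
6) 2213.115ms=9/2b +737.705ms=3/2b
Σ=6b of 6 (122bpm 3/8) — PASS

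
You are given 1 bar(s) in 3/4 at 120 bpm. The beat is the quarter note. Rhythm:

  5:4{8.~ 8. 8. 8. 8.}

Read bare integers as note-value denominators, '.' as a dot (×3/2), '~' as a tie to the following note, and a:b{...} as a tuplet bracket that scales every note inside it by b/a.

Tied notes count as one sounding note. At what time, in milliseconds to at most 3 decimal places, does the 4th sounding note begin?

note 4 onset = 12/5b = 1200.0ms

1. 0.0ms @ 0 + 600.0ms (6/5)
2. 600.0ms @ 6/5 + 300.0ms (3/5)
3. 900.0ms @ 9/5 + 300.0ms (3/5)
4. 1200.0ms @ 12/5 + 300.0ms (3/5)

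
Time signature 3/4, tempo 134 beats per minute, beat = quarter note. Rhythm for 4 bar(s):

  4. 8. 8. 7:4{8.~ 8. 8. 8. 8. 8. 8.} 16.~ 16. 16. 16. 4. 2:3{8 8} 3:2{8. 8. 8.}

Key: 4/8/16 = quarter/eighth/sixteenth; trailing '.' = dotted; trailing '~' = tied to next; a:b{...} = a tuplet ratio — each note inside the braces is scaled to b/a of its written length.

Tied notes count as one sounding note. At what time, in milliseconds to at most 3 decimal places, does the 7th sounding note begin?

1. 0.0ms @ 0 + 671.642ms (3/2)
2. 671.642ms @ 3/2 + 335.821ms (3/4)
3. 1007.463ms @ 9/4 + 335.821ms (3/4)
4. 1343.284ms @ 3 + 383.795ms (6/7)
5. 1727.079ms @ 27/7 + 191.898ms (3/7)
6. 1918.977ms @ 30/7 + 191.898ms (3/7)
7. 2110.874ms @ 33/7 + 191.898ms (3/7)
8. 2302.772ms @ 36/7 + 191.898ms (3/7)
9. 2494.67ms @ 39/7 + 191.898ms (3/7)
10. 2686.567ms @ 6 + 335.821ms (3/4)
11. 3022.388ms @ 27/4 + 167.91ms (3/8)
12. 3190.299ms @ 57/8 + 167.91ms (3/8)
13. 3358.209ms @ 15/2 + 671.642ms (3/2)
14. 4029.851ms @ 9 + 335.821ms (3/4)
15. 4365.672ms @ 39/4 + 335.821ms (3/4)
16. 4701.493ms @ 21/2 + 223.881ms (1/2)
17. 4925.373ms @ 11 + 223.881ms (1/2)
18. 5149.254ms @ 23/2 + 223.881ms (1/2)

note 7 onset = 33/7b = 2110.874ms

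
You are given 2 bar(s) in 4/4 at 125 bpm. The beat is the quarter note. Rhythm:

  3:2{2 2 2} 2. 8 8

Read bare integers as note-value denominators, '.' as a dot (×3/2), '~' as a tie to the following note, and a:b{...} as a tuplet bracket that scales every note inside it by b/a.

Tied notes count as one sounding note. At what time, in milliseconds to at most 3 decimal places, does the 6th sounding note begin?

1. 0.0ms @ 0 + 640.0ms (4/3)
2. 640.0ms @ 4/3 + 640.0ms (4/3)
3. 1280.0ms @ 8/3 + 640.0ms (4/3)
4. 1920.0ms @ 4 + 1440.0ms (3)
5. 3360.0ms @ 7 + 240.0ms (1/2)
6. 3600.0ms @ 15/2 + 240.0ms (1/2)

note 6 onset = 15/2b = 3600.0ms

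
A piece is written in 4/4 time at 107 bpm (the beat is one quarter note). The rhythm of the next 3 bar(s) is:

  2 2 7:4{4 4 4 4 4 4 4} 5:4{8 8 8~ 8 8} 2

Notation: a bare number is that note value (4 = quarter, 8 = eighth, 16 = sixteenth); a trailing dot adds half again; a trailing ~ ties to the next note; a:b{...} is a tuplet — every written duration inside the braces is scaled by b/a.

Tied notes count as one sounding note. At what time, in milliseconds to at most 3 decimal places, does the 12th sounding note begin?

1. 0.0ms @ 0 + 1121.495ms (2)
2. 1121.495ms @ 2 + 1121.495ms (2)
3. 2242.991ms @ 4 + 320.427ms (4/7)
4. 2563.418ms @ 32/7 + 320.427ms (4/7)
5. 2883.845ms @ 36/7 + 320.427ms (4/7)
6. 3204.272ms @ 40/7 + 320.427ms (4/7)
7. 3524.7ms @ 44/7 + 320.427ms (4/7)
8. 3845.127ms @ 48/7 + 320.427ms (4/7)
9. 4165.554ms @ 52/7 + 320.427ms (4/7)
10. 4485.981ms @ 8 + 224.299ms (2/5)
11. 4710.28ms @ 42/5 + 224.299ms (2/5)
12. 4934.579ms @ 44/5 + 448.598ms (4/5)
13. 5383.178ms @ 48/5 + 224.299ms (2/5)
14. 5607.477ms @ 10 + 1121.495ms (2)

note 12 onset = 44/5b = 4934.579ms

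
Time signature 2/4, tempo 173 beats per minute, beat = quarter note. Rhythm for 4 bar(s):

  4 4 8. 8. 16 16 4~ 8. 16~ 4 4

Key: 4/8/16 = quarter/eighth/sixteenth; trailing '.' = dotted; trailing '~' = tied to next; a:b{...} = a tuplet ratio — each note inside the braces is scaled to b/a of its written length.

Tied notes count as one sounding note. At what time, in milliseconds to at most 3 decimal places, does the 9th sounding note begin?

note 9 onset = 7b = 2427.746ms

1. 0.0ms @ 0 + 346.821ms (1)
2. 346.821ms @ 1 + 346.821ms (1)
3. 693.642ms @ 2 + 260.116ms (3/4)
4. 953.757ms @ 11/4 + 260.116ms (3/4)
5. 1213.873ms @ 7/2 + 86.705ms (1/4)
6. 1300.578ms @ 15/4 + 86.705ms (1/4)
7. 1387.283ms @ 4 + 606.936ms (7/4)
8. 1994.22ms @ 23/4 + 433.526ms (5/4)
9. 2427.746ms @ 7 + 346.821ms (1)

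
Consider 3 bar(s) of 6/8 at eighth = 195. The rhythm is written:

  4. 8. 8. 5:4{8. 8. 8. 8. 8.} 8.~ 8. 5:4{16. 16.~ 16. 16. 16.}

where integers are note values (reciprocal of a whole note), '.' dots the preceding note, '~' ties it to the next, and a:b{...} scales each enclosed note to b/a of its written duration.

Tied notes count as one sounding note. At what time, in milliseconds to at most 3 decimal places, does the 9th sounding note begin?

1. 0.0ms @ 0 + 923.077ms (3)
2. 923.077ms @ 3 + 461.538ms (3/2)
3. 1384.615ms @ 9/2 + 461.538ms (3/2)
4. 1846.154ms @ 6 + 369.231ms (6/5)
5. 2215.385ms @ 36/5 + 369.231ms (6/5)
6. 2584.615ms @ 42/5 + 369.231ms (6/5)
7. 2953.846ms @ 48/5 + 369.231ms (6/5)
8. 3323.077ms @ 54/5 + 369.231ms (6/5)
9. 3692.308ms @ 12 + 923.077ms (3)
10. 4615.385ms @ 15 + 184.615ms (3/5)
11. 4800.0ms @ 78/5 + 369.231ms (6/5)
12. 5169.231ms @ 84/5 + 184.615ms (3/5)
13. 5353.846ms @ 87/5 + 184.615ms (3/5)

note 9 onset = 12b = 3692.308ms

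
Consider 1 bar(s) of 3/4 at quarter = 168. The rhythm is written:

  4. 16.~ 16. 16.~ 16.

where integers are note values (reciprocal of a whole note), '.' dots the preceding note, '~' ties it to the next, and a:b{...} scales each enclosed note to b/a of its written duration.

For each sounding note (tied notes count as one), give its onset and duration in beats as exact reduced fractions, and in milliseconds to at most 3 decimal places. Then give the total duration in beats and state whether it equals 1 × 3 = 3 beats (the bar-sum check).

1) 0.0ms=0b +535.714ms=3/2b
2) 535.714ms=3/2b +267.857ms=3/4b
3) 803.571ms=9/4b +267.857ms=3/4b
Σ=3b of 3 (168bpm 3/4) — PASS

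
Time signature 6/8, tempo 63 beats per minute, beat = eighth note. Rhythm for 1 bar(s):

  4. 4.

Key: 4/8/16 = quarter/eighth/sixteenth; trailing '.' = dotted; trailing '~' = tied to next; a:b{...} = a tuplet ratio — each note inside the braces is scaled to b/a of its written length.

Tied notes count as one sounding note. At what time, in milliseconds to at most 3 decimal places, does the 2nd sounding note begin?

note 2 onset = 3b = 2857.143ms

1. 0.0ms @ 0 + 2857.143ms (3)
2. 2857.143ms @ 3 + 2857.143ms (3)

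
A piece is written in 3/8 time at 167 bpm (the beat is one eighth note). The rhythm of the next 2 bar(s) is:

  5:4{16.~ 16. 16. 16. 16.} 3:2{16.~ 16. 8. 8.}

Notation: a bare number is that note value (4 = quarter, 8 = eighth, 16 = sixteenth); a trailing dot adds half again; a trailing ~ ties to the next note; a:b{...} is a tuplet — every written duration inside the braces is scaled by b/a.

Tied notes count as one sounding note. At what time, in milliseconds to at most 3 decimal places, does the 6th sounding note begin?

1. 0.0ms @ 0 + 431.138ms (6/5)
2. 431.138ms @ 6/5 + 215.569ms (3/5)
3. 646.707ms @ 9/5 + 215.569ms (3/5)
4. 862.275ms @ 12/5 + 215.569ms (3/5)
5. 1077.844ms @ 3 + 359.281ms (1)
6. 1437.126ms @ 4 + 359.281ms (1)
7. 1796.407ms @ 5 + 359.281ms (1)

note 6 onset = 4b = 1437.126ms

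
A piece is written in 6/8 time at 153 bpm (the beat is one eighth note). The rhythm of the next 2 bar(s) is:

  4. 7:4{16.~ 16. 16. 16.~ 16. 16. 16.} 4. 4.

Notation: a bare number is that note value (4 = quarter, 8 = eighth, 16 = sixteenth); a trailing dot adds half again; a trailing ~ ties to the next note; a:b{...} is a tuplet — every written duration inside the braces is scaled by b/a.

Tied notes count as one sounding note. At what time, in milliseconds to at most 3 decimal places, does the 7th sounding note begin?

note 7 onset = 6b = 2352.941ms

1. 0.0ms @ 0 + 1176.471ms (3)
2. 1176.471ms @ 3 + 336.134ms (6/7)
3. 1512.605ms @ 27/7 + 168.067ms (3/7)
4. 1680.672ms @ 30/7 + 336.134ms (6/7)
5. 2016.807ms @ 36/7 + 168.067ms (3/7)
6. 2184.874ms @ 39/7 + 168.067ms (3/7)
7. 2352.941ms @ 6 + 1176.471ms (3)
8. 3529.412ms @ 9 + 1176.471ms (3)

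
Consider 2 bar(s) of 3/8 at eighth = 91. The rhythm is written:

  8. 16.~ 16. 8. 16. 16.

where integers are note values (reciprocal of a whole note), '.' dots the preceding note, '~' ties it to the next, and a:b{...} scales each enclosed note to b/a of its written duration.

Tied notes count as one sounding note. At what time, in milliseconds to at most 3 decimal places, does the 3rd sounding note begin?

note 3 onset = 3b = 1978.022ms

1. 0.0ms @ 0 + 989.011ms (3/2)
2. 989.011ms @ 3/2 + 989.011ms (3/2)
3. 1978.022ms @ 3 + 989.011ms (3/2)
4. 2967.033ms @ 9/2 + 494.505ms (3/4)
5. 3461.538ms @ 21/4 + 494.505ms (3/4)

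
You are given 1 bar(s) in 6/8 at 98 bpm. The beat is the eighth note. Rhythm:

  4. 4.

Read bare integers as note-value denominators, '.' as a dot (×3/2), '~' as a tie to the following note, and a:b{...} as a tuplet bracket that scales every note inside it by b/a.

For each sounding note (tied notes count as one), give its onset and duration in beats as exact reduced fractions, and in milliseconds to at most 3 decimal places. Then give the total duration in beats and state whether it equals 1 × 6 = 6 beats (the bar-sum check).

1) 0.0ms=0b +1836.735ms=3b
2) 1836.735ms=3b +1836.735ms=3b
Σ=6b of 6 (98bpm 6/8) — PASS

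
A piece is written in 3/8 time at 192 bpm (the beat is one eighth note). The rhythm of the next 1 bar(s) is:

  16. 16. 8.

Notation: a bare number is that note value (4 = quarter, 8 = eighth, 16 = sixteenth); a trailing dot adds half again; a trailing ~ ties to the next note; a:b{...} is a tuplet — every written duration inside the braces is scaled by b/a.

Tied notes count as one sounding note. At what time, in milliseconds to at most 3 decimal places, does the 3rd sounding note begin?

1. 0.0ms @ 0 + 234.375ms (3/4)
2. 234.375ms @ 3/4 + 234.375ms (3/4)
3. 468.75ms @ 3/2 + 468.75ms (3/2)

note 3 onset = 3/2b = 468.75ms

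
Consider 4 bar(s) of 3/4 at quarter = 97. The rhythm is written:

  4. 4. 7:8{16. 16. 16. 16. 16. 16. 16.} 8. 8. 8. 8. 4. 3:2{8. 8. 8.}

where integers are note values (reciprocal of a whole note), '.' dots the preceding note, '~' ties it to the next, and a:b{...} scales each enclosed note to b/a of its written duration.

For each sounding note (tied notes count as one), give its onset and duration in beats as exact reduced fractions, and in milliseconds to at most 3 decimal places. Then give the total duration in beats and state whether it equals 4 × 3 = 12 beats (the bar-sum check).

1) 0.0ms=0b +927.835ms=3/2b
2) 927.835ms=3/2b +927.835ms=3/2b
3) 1855.67ms=3b +265.096ms=3/7b
4) 2120.766ms=24/7b +265.096ms=3/7b
5) 2385.862ms=27/7b +265.096ms=3/7b
6) 2650.957ms=30/7b +265.096ms=3/7b
7) 2916.053ms=33/7b +265.096ms=3/7b
8) 3181.149ms=36/7b +265.096ms=3/7b
9) 3446.244ms=39/7b +265.096ms=3/7b
10) 3711.34ms=6b +463.918ms=3/4b
11) 4175.258ms=27/4b +463.918ms=3/4b
12) 4639.175ms=15/2b +463.918ms=3/4b
13) 5103.093ms=33/4b +463.918ms=3/4b
14) 5567.01ms=9b +927.835ms=3/2b
15) 6494.845ms=21/2b +309.278ms=1/2b
16) 6804.124ms=11b +309.278ms=1/2b
17) 7113.402ms=23/2b +309.278ms=1/2b
Σ=12b of 12 (97bpm 3/4) — PASS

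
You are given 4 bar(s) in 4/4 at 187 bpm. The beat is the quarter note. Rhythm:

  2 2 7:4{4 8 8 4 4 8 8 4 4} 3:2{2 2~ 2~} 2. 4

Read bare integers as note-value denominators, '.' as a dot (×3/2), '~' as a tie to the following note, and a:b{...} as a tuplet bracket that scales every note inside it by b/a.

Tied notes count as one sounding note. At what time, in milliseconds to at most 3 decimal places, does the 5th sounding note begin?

note 5 onset = 34/7b = 1558.442ms

1. 0.0ms @ 0 + 641.711ms (2)
2. 641.711ms @ 2 + 641.711ms (2)
3. 1283.422ms @ 4 + 183.346ms (4/7)
4. 1466.769ms @ 32/7 + 91.673ms (2/7)
5. 1558.442ms @ 34/7 + 91.673ms (2/7)
6. 1650.115ms @ 36/7 + 183.346ms (4/7)
7. 1833.461ms @ 40/7 + 183.346ms (4/7)
8. 2016.807ms @ 44/7 + 91.673ms (2/7)
9. 2108.48ms @ 46/7 + 91.673ms (2/7)
10. 2200.153ms @ 48/7 + 183.346ms (4/7)
11. 2383.499ms @ 52/7 + 183.346ms (4/7)
12. 2566.845ms @ 8 + 427.807ms (4/3)
13. 2994.652ms @ 28/3 + 1818.182ms (17/3)
14. 4812.834ms @ 15 + 320.856ms (1)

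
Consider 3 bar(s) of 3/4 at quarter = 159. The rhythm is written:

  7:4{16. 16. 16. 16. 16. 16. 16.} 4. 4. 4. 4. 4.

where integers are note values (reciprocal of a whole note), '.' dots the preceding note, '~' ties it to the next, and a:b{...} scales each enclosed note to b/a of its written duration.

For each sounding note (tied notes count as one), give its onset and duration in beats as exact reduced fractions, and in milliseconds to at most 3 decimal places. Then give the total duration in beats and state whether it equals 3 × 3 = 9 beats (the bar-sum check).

1) 0.0ms=0b +80.863ms=3/14b
2) 80.863ms=3/14b +80.863ms=3/14b
3) 161.725ms=3/7b +80.863ms=3/14b
4) 242.588ms=9/14b +80.863ms=3/14b
5) 323.45ms=6/7b +80.863ms=3/14b
6) 404.313ms=15/14b +80.863ms=3/14b
7) 485.175ms=9/7b +80.863ms=3/14b
8) 566.038ms=3/2b +566.038ms=3/2b
9) 1132.075ms=3b +566.038ms=3/2b
10) 1698.113ms=9/2b +566.038ms=3/2b
11) 2264.151ms=6b +566.038ms=3/2b
12) 2830.189ms=15/2b +566.038ms=3/2b
Σ=9b of 9 (159bpm 3/4) — PASS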